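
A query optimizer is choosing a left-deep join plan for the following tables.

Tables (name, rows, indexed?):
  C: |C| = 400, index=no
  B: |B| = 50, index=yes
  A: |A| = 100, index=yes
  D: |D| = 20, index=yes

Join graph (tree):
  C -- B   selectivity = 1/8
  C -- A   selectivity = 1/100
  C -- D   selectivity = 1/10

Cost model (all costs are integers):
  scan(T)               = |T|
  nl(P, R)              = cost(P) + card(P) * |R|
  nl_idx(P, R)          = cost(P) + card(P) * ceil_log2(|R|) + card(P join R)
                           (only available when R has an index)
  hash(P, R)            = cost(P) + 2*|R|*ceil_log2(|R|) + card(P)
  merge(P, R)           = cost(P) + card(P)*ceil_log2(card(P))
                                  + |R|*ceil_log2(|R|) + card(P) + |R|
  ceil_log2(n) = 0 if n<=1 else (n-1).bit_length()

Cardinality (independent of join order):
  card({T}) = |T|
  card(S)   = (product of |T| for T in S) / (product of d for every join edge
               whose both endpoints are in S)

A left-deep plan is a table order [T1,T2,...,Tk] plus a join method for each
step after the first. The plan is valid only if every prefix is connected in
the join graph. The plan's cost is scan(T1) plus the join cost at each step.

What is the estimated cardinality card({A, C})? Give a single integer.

Tables in S: A(100), C(400)
Edges inside S: C-A(d=100)
numerator = 100 * 400 = 40000
denominator = 100 = 100
card(S) = 40000 / 100 = 400

400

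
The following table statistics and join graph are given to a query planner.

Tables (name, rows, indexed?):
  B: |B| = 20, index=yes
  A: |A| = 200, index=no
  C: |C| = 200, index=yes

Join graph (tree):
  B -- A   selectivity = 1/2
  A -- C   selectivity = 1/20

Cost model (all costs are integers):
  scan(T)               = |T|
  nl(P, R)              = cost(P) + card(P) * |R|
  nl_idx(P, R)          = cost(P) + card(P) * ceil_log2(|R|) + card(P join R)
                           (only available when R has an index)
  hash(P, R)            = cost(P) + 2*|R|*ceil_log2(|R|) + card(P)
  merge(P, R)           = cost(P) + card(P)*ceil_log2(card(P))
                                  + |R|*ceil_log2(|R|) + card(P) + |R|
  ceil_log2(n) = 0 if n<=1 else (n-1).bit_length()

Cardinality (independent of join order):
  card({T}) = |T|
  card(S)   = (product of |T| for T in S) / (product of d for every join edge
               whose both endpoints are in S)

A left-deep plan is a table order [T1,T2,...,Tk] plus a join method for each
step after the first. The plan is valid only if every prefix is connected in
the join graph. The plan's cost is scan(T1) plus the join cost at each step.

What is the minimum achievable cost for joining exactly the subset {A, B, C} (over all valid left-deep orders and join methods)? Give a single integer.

5800

Selinger DP over subsets of {A,B,C}:
  {B}: scan cost=20, card=20
  {A}: scan cost=200, card=200
  {C}: scan cost=200, card=200
  {AB}: card=2000; try (B,hash)→600, (A,merge)→1940, (B,merge)→2120, (B,nl_idx)→3200, (A,hash)→3240, (A,nl)→4020 …(+1); best=600 via (B,hash)
  {AC}: card=2000; try (C,hash)→3600, (A,hash)→3600, (C,merge)→3800, (C,nl_idx)→3800, (A,merge)→3800, (C,nl)→40200 …(+1); best=3600 via (C,hash)
  {ABC}: card=20000; try (C,hash)→5800, (B,hash)→5800, (C,merge)→26400, (B,merge)→27720, (B,nl_idx)→33600, (C,nl_idx)→36600 …(+2); best=5800 via (C,hash)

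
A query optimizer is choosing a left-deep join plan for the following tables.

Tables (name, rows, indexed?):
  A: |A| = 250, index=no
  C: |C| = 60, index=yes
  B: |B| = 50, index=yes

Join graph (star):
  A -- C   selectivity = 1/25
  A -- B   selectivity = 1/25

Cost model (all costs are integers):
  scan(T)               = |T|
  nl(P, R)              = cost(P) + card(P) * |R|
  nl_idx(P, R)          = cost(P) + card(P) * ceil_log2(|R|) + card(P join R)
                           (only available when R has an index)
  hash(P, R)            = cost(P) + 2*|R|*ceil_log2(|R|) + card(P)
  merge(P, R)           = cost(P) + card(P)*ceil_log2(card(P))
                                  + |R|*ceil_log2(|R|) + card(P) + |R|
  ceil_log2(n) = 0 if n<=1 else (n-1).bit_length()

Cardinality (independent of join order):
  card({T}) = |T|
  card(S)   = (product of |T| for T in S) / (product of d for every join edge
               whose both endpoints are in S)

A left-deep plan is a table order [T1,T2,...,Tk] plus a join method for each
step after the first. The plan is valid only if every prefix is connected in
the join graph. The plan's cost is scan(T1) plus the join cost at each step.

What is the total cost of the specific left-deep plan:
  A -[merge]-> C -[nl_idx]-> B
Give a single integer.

step 1: scan A: cost=250, card=250
step 2: join C via merge
    card(P join C) = 250*60/(25) = 600
    cost = 250 + 250*8 + 60*6 + 250 + 60 = 2920
step 3: join B via nl_idx
    card(P join B) = 600*50/(25) = 1200
    cost = 2920 + 600*6 + 1200 = 7720

7720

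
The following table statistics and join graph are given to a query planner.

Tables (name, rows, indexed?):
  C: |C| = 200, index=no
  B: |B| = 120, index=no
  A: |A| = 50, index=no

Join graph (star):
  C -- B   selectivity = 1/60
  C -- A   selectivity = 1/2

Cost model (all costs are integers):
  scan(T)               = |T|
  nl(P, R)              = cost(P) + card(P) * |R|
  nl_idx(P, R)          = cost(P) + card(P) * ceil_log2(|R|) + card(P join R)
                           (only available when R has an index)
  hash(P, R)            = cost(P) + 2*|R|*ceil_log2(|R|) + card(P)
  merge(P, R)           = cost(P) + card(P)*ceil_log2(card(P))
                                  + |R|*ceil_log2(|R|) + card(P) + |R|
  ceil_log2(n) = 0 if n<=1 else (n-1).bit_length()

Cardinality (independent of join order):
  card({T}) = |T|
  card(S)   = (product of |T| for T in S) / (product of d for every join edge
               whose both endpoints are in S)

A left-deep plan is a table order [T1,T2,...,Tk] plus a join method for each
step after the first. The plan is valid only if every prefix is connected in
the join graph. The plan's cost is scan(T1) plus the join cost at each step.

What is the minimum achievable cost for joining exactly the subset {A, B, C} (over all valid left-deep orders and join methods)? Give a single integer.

Selinger DP over subsets of {A,B,C}:
  {C}: scan cost=200, card=200
  {B}: scan cost=120, card=120
  {A}: scan cost=50, card=50
  {BC}: card=400; try (B,hash)→2080, (C,merge)→2880, (B,merge)→2960, (C,hash)→3440, (C,nl)→24120, (B,nl)→24200; best=2080 via (B,hash)
  {AC}: card=5000; try (A,hash)→1000, (C,merge)→2200, (A,merge)→2350, (C,hash)→3300, (C,nl)→10050, (A,nl)→10200; best=1000 via (A,hash)
  {ABC}: card=10000; try (A,hash)→3080, (A,merge)→6430, (B,hash)→7680, (A,nl)→22080, (B,merge)→71960, (B,nl)→601000; best=3080 via (A,hash)

3080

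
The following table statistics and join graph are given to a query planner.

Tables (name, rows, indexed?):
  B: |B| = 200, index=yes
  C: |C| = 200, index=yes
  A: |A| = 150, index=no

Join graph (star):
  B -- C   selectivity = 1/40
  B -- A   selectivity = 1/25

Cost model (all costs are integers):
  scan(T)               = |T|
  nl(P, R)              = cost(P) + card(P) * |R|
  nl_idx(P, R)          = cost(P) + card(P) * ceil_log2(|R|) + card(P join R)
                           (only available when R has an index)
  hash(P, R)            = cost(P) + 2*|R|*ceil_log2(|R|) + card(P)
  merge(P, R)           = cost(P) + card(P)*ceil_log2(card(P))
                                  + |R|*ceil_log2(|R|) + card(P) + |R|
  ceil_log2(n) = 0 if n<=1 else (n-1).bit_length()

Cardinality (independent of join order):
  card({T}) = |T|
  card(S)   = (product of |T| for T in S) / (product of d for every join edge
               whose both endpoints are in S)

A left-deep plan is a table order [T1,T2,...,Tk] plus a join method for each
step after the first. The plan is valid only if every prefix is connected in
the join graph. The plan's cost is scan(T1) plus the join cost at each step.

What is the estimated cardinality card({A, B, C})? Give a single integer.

6000

Tables in S: A(150), B(200), C(200)
Edges inside S: B-C(d=40), B-A(d=25)
numerator = 150 * 200 * 200 = 6000000
denominator = 40 * 25 = 1000
card(S) = 6000000 / 1000 = 6000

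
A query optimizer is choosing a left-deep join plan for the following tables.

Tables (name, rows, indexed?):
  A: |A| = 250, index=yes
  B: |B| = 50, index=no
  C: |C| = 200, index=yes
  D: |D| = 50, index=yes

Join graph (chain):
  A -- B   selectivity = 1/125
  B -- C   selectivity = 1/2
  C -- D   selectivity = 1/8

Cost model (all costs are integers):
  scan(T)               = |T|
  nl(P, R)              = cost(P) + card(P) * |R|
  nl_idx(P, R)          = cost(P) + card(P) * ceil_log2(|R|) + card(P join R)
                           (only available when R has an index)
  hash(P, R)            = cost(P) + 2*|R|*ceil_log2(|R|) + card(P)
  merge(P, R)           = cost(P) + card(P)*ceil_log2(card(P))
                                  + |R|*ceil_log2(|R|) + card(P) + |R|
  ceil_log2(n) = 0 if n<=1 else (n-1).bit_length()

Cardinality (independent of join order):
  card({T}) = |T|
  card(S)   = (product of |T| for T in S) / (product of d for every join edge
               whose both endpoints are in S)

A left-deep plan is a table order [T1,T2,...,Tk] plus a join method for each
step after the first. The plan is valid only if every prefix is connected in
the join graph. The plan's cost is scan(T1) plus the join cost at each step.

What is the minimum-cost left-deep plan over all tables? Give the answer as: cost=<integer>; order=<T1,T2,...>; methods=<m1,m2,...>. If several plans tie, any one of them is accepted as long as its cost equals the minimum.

cost=13750; order=B,A,C,D; methods=nl_idx,merge,hash

Selinger DP (subsets sized 1..n):
  {A}: scan cost=250, card=250
  {B}: scan cost=50, card=50
  {C}: scan cost=200, card=200
  {D}: scan cost=50, card=50
  {AB}: card=100; try (A,nl_idx)→550, (B,hash)→1100, (A,merge)→2650, (B,merge)→2850, (A,hash)→4100, (A,nl)→12550 …(+1); best=550 via (A,nl_idx)
  {BC}: card=5000; try (B,hash)→1000, (C,merge)→2200, (B,merge)→2350, (C,hash)→3300, (C,nl_idx)→5450, (C,nl)→10050 …(+1); best=1000 via (B,hash)
  {CD}: card=1250; try (D,hash)→1000, (C,nl_idx)→1700, (C,merge)→2200, (D,merge)→2350, (D,nl_idx)→2650, (C,hash)→3300 …(+2); best=1000 via (D,hash)
  {ABC}: card=10000; try (C,merge)→3150, (C,hash)→3850, (A,hash)→10000, (C,nl_idx)→11350, (C,nl)→20550, (A,nl_idx)→51000 …(+2); best=3150 via (C,merge)
  {BCD}: card=31250; try (B,hash)→2850, (D,hash)→6600, (B,merge)→16350, (D,nl_idx)→62250, (B,nl)→63500, (D,merge)→71350 …(+1); best=2850 via (B,hash)
  {ABCD}: card=62500; try (D,hash)→13750, (A,hash)→38100, (D,nl_idx)→125650, (D,merge)→153500, (A,nl_idx)→315350, (D,nl)→503150 …(+2); best=13750 via (D,hash)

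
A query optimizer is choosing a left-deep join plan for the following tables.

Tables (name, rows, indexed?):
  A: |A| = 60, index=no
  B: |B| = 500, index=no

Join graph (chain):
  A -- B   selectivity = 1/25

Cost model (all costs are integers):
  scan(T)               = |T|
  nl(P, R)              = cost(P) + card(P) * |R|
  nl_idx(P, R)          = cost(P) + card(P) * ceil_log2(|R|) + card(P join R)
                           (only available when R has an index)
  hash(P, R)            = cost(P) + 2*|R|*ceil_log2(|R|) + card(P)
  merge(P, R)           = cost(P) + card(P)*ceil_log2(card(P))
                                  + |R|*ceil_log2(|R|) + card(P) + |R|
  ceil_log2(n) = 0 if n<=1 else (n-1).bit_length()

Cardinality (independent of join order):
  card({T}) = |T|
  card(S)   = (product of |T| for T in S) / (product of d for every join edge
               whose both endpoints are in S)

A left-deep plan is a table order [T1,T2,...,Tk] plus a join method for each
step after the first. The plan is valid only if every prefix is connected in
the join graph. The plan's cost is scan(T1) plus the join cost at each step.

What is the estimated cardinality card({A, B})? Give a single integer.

Tables in S: A(60), B(500)
Edges inside S: A-B(d=25)
numerator = 60 * 500 = 30000
denominator = 25 = 25
card(S) = 30000 / 25 = 1200

1200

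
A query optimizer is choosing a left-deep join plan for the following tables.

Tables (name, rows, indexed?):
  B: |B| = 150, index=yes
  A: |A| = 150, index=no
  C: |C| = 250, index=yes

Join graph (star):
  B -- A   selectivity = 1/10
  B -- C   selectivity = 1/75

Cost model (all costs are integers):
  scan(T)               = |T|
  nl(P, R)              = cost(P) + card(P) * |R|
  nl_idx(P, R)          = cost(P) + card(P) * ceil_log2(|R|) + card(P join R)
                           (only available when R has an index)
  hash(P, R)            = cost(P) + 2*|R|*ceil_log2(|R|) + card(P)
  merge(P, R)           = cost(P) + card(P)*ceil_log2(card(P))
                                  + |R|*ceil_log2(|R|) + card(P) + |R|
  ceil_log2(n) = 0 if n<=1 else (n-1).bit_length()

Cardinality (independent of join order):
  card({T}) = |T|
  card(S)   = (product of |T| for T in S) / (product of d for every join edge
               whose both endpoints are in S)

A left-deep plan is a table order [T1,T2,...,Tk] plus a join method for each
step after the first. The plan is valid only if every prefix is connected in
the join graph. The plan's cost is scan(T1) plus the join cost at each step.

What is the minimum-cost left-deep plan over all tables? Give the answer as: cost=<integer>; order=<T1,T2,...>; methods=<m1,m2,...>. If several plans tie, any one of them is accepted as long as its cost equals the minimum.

Selinger DP (subsets sized 1..n):
  {B}: scan cost=150, card=150
  {A}: scan cost=150, card=150
  {C}: scan cost=250, card=250
  {AB}: card=2250; try (B,hash)→2700, (A,hash)→2700, (B,merge)→2850, (A,merge)→2850, (B,nl_idx)→3600, (B,nl)→22650 …(+1); best=2700 via (B,hash)
  {BC}: card=500; try (C,nl_idx)→1850, (B,nl_idx)→2750, (B,hash)→2900, (C,merge)→3750, (B,merge)→3850, (C,hash)→4300 …(+2); best=1850 via (C,nl_idx)
  {ABC}: card=7500; try (A,hash)→4750, (A,merge)→8200, (C,hash)→8950, (C,nl_idx)→28200, (C,merge)→34200, (A,nl)→76850 …(+1); best=4750 via (A,hash)

cost=4750; order=B,C,A; methods=nl_idx,hash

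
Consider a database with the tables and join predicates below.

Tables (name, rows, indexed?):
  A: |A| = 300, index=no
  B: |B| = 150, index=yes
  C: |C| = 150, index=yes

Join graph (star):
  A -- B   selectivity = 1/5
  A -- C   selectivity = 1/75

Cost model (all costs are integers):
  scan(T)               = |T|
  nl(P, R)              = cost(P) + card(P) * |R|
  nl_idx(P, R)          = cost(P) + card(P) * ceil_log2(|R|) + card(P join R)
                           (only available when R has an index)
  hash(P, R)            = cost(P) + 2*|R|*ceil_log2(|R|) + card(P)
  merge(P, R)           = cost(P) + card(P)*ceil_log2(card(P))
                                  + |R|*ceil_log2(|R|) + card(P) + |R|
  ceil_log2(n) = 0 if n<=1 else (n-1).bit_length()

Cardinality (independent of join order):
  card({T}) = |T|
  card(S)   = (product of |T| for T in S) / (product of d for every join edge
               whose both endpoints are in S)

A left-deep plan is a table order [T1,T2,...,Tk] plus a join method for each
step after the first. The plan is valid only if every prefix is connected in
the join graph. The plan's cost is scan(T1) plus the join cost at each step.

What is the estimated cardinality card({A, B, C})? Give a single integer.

Tables in S: A(300), B(150), C(150)
Edges inside S: A-B(d=5), A-C(d=75)
numerator = 300 * 150 * 150 = 6750000
denominator = 5 * 75 = 375
card(S) = 6750000 / 375 = 18000

18000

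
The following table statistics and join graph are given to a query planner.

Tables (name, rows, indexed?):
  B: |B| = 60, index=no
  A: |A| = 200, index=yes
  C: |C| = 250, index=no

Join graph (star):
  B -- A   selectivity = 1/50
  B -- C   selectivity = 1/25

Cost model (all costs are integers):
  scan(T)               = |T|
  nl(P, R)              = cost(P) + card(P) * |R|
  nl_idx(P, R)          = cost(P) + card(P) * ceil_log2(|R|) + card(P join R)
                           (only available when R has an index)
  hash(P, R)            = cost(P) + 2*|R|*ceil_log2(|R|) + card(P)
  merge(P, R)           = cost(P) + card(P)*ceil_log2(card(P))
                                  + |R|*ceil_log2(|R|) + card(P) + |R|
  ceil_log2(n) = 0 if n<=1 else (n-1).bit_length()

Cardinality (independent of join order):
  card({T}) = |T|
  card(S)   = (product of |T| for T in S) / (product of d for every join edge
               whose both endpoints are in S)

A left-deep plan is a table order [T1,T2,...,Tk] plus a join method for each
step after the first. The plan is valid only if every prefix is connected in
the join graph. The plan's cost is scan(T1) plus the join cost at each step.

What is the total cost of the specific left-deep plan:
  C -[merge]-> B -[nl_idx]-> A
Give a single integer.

step 1: scan C: cost=250, card=250
step 2: join B via merge
    card(P join B) = 250*60/(25) = 600
    cost = 250 + 250*8 + 60*6 + 250 + 60 = 2920
step 3: join A via nl_idx
    card(P join A) = 600*200/(50) = 2400
    cost = 2920 + 600*8 + 2400 = 10120

10120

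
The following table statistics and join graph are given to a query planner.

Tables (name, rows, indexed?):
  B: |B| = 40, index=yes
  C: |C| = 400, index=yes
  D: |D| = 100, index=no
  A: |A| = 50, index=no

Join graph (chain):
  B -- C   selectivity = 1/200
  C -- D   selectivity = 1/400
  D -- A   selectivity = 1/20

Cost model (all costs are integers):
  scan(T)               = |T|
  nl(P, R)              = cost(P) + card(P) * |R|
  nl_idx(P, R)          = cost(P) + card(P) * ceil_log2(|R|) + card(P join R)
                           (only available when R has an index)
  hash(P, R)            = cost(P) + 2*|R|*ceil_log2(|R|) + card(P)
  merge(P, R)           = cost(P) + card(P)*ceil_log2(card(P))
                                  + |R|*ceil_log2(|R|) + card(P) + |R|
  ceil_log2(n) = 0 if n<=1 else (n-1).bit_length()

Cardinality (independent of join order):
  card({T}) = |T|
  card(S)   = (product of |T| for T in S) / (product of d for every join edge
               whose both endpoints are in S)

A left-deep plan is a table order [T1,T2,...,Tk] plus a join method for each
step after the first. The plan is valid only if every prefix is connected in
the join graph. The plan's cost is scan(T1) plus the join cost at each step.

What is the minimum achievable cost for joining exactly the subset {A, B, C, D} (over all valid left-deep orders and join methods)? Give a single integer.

Selinger DP over subsets of {A,B,C,D}:
  {B}: scan cost=40, card=40
  {C}: scan cost=400, card=400
  {D}: scan cost=100, card=100
  {A}: scan cost=50, card=50
  {BC}: card=80; try (C,nl_idx)→480, (B,hash)→1280, (B,nl_idx)→2880, (C,merge)→4320, (B,merge)→4680, (C,hash)→7280 …(+2); best=480 via (C,nl_idx)
  {CD}: card=100; try (C,nl_idx)→1100, (D,hash)→2200, (C,merge)→4900, (D,merge)→5200, (C,hash)→7400, (C,nl)→40100 …(+1); best=1100 via (C,nl_idx)
  {AD}: card=250; try (A,hash)→800, (D,merge)→1200, (A,merge)→1250, (D,hash)→1500, (D,nl)→5050, (A,nl)→5100; best=800 via (A,hash)
  {BCD}: card=20; try (B,hash)→1680, (B,nl_idx)→1720, (D,merge)→1920, (D,hash)→1960, (B,merge)→2180, (B,nl)→5100 …(+1); best=1680 via (B,hash)
  {ACD}: card=250; try (A,hash)→1800, (A,merge)→2250, (C,nl_idx)→3300, (A,nl)→6100, (C,merge)→7050, (C,hash)→8250 …(+1); best=1800 via (A,hash)
  {ABCD}: card=50; try (A,merge)→2150, (A,hash)→2300, (B,hash)→2530, (A,nl)→2680, (B,nl_idx)→3350, (B,merge)→4330 …(+1); best=2150 via (A,merge)

2150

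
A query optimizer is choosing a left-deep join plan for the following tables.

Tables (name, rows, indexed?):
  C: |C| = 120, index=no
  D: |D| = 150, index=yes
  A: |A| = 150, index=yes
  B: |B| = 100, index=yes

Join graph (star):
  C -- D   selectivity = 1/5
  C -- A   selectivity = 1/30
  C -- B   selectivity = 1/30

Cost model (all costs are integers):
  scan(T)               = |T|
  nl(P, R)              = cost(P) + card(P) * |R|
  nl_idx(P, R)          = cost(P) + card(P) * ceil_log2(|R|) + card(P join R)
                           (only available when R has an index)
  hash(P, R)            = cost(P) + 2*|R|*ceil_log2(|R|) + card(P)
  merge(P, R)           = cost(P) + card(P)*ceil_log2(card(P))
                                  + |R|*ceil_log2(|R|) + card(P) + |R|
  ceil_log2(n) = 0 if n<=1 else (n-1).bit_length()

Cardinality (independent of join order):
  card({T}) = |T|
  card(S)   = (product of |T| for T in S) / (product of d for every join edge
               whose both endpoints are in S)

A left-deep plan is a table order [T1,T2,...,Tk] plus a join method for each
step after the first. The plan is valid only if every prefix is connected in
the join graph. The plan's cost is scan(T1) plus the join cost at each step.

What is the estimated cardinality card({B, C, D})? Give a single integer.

Tables in S: B(100), C(120), D(150)
Edges inside S: C-D(d=5), C-B(d=30)
numerator = 100 * 120 * 150 = 1800000
denominator = 5 * 30 = 150
card(S) = 1800000 / 150 = 12000

12000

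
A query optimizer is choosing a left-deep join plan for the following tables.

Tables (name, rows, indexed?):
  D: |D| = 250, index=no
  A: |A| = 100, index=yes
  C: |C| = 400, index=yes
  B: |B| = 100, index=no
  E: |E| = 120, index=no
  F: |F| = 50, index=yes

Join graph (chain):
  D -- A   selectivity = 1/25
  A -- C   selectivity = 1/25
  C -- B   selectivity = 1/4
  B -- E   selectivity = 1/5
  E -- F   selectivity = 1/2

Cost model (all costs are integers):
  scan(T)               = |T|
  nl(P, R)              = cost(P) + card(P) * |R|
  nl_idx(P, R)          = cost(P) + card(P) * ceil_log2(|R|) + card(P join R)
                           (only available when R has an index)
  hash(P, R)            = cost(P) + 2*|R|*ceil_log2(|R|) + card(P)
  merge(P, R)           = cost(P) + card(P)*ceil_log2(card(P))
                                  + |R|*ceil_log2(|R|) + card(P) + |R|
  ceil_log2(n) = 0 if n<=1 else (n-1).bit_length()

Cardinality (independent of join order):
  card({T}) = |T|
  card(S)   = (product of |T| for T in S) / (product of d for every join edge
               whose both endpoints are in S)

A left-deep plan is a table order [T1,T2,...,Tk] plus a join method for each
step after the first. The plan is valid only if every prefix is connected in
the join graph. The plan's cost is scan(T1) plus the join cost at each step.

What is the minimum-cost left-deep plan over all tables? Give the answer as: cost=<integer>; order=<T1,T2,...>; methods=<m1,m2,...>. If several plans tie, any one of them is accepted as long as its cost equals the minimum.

Selinger DP (subsets sized 1..n):
  {D}: scan cost=250, card=250
  {A}: scan cost=100, card=100
  {C}: scan cost=400, card=400
  {B}: scan cost=100, card=100
  {E}: scan cost=120, card=120
  {F}: scan cost=50, card=50
  {AD}: card=1000; try (A,hash)→1900, (A,nl_idx)→3000, (D,merge)→3150, (A,merge)→3300, (D,hash)→4200, (D,nl)→25100 …(+1); best=1900 via (A,hash)
  {AC}: card=1600; try (A,hash)→2200, (C,nl_idx)→2600, (A,nl_idx)→4800, (C,merge)→4900, (A,merge)→5200, (C,hash)→7400 …(+2); best=2200 via (A,hash)
  {BC}: card=10000; try (B,hash)→2200, (C,merge)→4900, (B,merge)→5200, (C,hash)→7400, (C,nl_idx)→11000, (C,nl)→40100 …(+1); best=2200 via (B,hash)
  {BE}: card=2400; try (B,hash)→1640, (E,merge)→1860, (E,hash)→1880, (B,merge)→1880, (E,nl)→12100, (B,nl)→12120; best=1640 via (B,hash)
  {EF}: card=3000; try (F,hash)→840, (E,merge)→1360, (F,merge)→1430, (E,hash)→1780, (F,nl_idx)→3840, (E,nl)→6050 …(+1); best=840 via (F,hash)
  {ACD}: card=16000; try (D,hash)→7800, (C,hash)→10100, (C,merge)→16900, (D,merge)→23650, (C,nl_idx)→26900, (C,nl)→401900 …(+1); best=7800 via (D,hash)
  {ABC}: card=40000; try (B,hash)→5200, (A,hash)→13600, (B,merge)→22200, (A,nl_idx)→112200, (A,merge)→153000, (B,nl)→162200 …(+1); best=5200 via (B,hash)
  {BCE}: card=240000; try (C,hash)→11240, (E,hash)→13880, (C,merge)→36840, (E,merge)→153160, (C,nl_idx)→263240, (C,nl)→961640 …(+1); best=11240 via (C,hash)
  {BEF}: card=60000; try (F,hash)→4640, (B,hash)→5240, (F,merge)→33190, (B,merge)→40640, (F,nl_idx)→76040, (F,nl)→121640 …(+1); best=4640 via (F,hash)
  {ABCD}: card=400000; try (B,hash)→25200, (D,hash)→49200, (B,merge)→248600, (D,merge)→687450, (B,nl)→1607800, (D,nl)→10005200; best=25200 via (B,hash)
  {ABCE}: card=960000; try (E,hash)→46880, (A,hash)→252640, (E,merge)→686160, (A,nl_idx)→2651240, (A,merge)→4572040, (E,nl)→4805200 …(+1); best=46880 via (E,hash)
  {BCEF}: card=6000000; try (C,hash)→71840, (F,hash)→251840, (C,merge)→1028640, (F,merge)→4571590, (C,nl_idx)→6544640, (F,nl_idx)→7451240 …(+2); best=71840 via (C,hash)
  {ABCDE}: card=9600000; try (E,hash)→426880, (D,hash)→1010880, (E,merge)→8026160, (D,merge)→20209130, (E,nl)→48025200, (D,nl)→240046880; best=426880 via (E,hash)
  {ABCEF}: card=24000000; try (F,hash)→1007480, (A,hash)→6073240, (F,merge)→20207230, (F,nl_idx)→29806880, (F,nl)→48046880, (A,nl_idx)→66071840 …(+2); best=1007480 via (F,hash)
  {ABCDEF}: card=240000000; try (F,hash)→10027480, (D,hash)→25011480, (F,merge)→240427230, (F,nl_idx)→298026880, (F,nl)→480426880, (D,merge)→625009730 …(+1); best=10027480 via (F,hash)

cost=10027480; order=C,A,D,B,E,F; methods=hash,hash,hash,hash,hash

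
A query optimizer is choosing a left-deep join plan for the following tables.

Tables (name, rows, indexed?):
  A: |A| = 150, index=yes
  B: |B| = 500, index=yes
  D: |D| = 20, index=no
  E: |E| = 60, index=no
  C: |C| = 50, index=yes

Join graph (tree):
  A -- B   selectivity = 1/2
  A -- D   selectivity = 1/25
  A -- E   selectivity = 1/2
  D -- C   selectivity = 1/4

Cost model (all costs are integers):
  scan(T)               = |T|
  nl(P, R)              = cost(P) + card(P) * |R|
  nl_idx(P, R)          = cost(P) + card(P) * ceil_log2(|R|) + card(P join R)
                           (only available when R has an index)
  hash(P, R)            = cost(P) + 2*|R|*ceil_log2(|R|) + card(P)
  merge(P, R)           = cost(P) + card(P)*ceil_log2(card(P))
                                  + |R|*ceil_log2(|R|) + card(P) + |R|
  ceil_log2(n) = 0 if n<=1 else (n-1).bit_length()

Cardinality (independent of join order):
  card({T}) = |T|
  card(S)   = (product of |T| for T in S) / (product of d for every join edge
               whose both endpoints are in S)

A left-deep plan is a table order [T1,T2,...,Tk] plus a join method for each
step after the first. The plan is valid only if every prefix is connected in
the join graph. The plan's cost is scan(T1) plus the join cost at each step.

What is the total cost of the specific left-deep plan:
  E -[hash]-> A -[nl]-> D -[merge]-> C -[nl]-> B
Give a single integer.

step 1: scan E: cost=60, card=60
step 2: join A via hash
    card(P join A) = 60*150/(2) = 4500
    cost = 60 + 2*150*8 + 60 = 2520
step 3: join D via nl
    card(P join D) = 4500*20/(25) = 3600
    cost = 2520 + 4500*20 = 92520
step 4: join C via merge
    card(P join C) = 3600*50/(4) = 45000
    cost = 92520 + 3600*12 + 50*6 + 3600 + 50 = 139670
step 5: join B via nl
    card(P join B) = 45000*500/(2) = 11250000
    cost = 139670 + 45000*500 = 22639670

22639670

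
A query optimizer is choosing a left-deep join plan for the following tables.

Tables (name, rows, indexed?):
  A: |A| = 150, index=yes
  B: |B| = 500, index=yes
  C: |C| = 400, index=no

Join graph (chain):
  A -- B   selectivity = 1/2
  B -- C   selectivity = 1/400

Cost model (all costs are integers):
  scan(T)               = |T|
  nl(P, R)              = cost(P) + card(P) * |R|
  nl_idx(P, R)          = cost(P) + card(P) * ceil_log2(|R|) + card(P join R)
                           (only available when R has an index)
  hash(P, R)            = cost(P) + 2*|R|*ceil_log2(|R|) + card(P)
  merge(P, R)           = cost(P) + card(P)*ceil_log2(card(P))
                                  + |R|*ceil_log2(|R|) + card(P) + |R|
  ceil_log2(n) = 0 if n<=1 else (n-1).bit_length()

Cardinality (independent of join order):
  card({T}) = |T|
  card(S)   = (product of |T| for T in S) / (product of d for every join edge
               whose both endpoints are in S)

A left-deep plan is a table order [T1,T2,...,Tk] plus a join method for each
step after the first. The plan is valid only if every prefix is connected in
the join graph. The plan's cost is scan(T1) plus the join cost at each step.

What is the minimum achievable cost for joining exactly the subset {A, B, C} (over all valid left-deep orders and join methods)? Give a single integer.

Selinger DP over subsets of {A,B,C}:
  {A}: scan cost=150, card=150
  {B}: scan cost=500, card=500
  {C}: scan cost=400, card=400
  {AB}: card=37500; try (A,hash)→3400, (B,merge)→6500, (A,merge)→6850, (B,hash)→9300, (B,nl_idx)→39000, (A,nl_idx)→42000 …(+2); best=3400 via (A,hash)
  {BC}: card=500; try (B,nl_idx)→4500, (C,hash)→8200, (B,merge)→9400, (C,merge)→9500, (B,hash)→9800, (B,nl)→200400 …(+1); best=4500 via (B,nl_idx)
  {ABC}: card=37500; try (A,hash)→7400, (A,merge)→10850, (A,nl_idx)→46000, (C,hash)→48100, (A,nl)→79500, (C,merge)→644900 …(+1); best=7400 via (A,hash)

7400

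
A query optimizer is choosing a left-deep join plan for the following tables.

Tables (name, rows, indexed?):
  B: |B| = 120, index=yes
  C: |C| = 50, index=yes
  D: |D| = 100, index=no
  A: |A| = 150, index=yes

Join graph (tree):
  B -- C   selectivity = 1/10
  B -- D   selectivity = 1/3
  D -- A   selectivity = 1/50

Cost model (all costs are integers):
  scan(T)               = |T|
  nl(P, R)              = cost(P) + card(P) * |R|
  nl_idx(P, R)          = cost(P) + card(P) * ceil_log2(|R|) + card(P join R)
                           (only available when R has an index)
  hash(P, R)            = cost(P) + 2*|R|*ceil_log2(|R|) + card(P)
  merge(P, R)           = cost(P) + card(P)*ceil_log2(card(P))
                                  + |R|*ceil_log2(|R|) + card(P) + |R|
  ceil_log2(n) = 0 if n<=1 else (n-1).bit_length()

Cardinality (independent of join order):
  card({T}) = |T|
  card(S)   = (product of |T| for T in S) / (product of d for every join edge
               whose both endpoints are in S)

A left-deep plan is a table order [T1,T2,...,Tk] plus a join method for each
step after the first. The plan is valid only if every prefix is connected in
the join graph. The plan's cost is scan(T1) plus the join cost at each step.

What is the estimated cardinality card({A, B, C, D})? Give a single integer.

60000

Tables in S: A(150), B(120), C(50), D(100)
Edges inside S: B-C(d=10), B-D(d=3), D-A(d=50)
numerator = 150 * 120 * 50 * 100 = 90000000
denominator = 10 * 3 * 50 = 1500
card(S) = 90000000 / 1500 = 60000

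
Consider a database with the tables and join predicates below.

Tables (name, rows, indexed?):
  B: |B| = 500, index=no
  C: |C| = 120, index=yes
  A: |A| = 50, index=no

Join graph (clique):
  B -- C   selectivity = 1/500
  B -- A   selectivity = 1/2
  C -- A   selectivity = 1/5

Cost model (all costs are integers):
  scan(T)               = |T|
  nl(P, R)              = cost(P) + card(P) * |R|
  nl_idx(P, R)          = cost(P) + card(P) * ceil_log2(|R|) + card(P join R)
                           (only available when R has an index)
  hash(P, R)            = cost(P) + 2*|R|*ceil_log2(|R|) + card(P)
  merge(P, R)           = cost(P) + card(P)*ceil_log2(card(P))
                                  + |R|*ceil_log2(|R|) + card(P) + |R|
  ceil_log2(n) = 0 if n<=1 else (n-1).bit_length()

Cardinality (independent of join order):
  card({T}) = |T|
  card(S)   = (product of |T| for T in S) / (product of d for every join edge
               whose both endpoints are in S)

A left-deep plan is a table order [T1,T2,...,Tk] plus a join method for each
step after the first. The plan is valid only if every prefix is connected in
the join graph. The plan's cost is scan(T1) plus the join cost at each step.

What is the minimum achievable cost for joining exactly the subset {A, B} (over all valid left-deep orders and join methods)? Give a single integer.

1600

Selinger DP over subsets of {A,B}:
  {B}: scan cost=500, card=500
  {A}: scan cost=50, card=50
  {AB}: card=12500; try (A,hash)→1600, (B,merge)→5400, (A,merge)→5850, (B,hash)→9100, (B,nl)→25050, (A,nl)→25500; best=1600 via (A,hash)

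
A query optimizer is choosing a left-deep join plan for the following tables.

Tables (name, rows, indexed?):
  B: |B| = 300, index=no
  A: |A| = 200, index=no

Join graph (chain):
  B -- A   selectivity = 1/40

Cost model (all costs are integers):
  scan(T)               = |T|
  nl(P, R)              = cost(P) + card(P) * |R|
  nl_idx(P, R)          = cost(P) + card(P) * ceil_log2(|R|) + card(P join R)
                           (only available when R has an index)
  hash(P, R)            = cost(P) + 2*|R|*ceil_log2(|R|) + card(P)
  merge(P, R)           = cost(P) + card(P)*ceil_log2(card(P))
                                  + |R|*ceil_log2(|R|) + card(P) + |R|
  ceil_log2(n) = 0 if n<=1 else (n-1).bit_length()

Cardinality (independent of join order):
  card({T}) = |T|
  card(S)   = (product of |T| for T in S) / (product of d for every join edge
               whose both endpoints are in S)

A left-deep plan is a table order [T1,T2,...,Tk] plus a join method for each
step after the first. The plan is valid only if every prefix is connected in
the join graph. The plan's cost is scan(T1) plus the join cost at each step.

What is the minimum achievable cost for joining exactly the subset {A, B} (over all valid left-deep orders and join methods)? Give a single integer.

3800

Selinger DP over subsets of {A,B}:
  {B}: scan cost=300, card=300
  {A}: scan cost=200, card=200
  {AB}: card=1500; try (A,hash)→3800, (B,merge)→5000, (A,merge)→5100, (B,hash)→5800, (B,nl)→60200, (A,nl)→60300; best=3800 via (A,hash)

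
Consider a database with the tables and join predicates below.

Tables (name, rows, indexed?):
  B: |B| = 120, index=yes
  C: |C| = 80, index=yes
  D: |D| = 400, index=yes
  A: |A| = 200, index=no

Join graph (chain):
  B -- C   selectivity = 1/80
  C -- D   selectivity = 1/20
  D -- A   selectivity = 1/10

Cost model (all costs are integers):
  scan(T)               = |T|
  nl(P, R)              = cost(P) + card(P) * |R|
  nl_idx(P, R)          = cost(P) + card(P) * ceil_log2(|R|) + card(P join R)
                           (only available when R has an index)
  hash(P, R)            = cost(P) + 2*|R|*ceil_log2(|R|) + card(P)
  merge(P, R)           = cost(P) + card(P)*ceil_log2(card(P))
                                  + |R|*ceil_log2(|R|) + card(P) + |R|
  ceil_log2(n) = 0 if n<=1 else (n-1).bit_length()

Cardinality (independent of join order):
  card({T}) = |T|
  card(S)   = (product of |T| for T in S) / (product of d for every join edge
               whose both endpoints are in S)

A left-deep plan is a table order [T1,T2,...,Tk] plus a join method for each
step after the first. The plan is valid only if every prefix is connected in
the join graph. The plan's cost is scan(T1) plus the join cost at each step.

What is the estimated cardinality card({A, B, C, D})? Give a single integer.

Tables in S: A(200), B(120), C(80), D(400)
Edges inside S: B-C(d=80), C-D(d=20), D-A(d=10)
numerator = 200 * 120 * 80 * 400 = 768000000
denominator = 80 * 20 * 10 = 16000
card(S) = 768000000 / 16000 = 48000

48000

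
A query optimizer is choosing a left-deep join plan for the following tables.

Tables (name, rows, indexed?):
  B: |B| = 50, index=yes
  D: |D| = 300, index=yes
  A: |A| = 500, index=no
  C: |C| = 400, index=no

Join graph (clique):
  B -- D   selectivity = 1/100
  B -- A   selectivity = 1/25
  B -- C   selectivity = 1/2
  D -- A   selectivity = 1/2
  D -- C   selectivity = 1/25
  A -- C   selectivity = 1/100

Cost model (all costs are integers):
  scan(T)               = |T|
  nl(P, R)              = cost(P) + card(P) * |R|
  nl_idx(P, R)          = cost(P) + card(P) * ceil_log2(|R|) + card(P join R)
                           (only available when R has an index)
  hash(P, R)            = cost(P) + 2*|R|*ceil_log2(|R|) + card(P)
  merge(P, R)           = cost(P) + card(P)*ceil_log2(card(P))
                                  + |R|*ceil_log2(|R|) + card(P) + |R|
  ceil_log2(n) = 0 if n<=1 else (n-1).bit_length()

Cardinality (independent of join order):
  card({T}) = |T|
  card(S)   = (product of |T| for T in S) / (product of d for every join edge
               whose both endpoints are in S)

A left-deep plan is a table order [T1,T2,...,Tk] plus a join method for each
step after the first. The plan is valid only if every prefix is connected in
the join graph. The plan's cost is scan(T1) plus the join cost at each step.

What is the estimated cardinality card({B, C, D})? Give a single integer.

Tables in S: B(50), C(400), D(300)
Edges inside S: B-D(d=100), B-C(d=2), D-C(d=25)
numerator = 50 * 400 * 300 = 6000000
denominator = 100 * 2 * 25 = 5000
card(S) = 6000000 / 5000 = 1200

1200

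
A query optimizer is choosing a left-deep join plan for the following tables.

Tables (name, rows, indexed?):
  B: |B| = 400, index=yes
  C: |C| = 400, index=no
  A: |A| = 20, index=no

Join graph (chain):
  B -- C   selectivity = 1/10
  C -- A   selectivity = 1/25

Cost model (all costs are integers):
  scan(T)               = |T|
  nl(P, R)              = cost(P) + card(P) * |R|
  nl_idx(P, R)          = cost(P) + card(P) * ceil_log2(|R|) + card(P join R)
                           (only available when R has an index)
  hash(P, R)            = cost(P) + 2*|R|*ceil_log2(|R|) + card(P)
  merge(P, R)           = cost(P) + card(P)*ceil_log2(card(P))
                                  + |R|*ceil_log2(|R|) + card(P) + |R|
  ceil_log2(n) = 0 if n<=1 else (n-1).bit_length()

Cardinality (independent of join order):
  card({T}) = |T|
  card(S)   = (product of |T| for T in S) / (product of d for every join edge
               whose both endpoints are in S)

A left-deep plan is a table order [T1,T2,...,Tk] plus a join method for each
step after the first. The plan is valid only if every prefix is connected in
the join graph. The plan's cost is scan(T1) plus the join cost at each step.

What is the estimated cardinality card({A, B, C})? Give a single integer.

12800

Tables in S: A(20), B(400), C(400)
Edges inside S: B-C(d=10), C-A(d=25)
numerator = 20 * 400 * 400 = 3200000
denominator = 10 * 25 = 250
card(S) = 3200000 / 250 = 12800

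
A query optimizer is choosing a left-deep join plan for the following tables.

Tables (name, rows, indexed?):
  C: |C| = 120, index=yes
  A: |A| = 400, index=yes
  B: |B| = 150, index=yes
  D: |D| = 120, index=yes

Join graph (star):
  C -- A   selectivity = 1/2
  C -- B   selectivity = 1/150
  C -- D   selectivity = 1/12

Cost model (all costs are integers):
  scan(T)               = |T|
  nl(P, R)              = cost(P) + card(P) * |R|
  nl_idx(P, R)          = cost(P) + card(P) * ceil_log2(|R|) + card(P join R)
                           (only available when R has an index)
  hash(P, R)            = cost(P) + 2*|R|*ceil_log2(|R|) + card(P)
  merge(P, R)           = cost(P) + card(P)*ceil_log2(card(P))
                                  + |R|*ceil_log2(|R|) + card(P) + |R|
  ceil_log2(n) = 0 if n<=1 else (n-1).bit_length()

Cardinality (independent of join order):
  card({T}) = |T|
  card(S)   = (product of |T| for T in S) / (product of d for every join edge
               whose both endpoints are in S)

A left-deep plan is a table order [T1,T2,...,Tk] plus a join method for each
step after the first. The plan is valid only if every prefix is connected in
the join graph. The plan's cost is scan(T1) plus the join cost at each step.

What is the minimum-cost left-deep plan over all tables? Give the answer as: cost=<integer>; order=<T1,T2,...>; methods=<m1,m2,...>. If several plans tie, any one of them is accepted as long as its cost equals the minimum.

cost=11400; order=C,B,D,A; methods=nl_idx,hash,hash

Selinger DP (subsets sized 1..n):
  {C}: scan cost=120, card=120
  {A}: scan cost=400, card=400
  {B}: scan cost=150, card=150
  {D}: scan cost=120, card=120
  {AC}: card=24000; try (C,hash)→2480, (A,merge)→5080, (C,merge)→5360, (A,hash)→7440, (A,nl_idx)→25200, (C,nl_idx)→27200 …(+2); best=2480 via (C,hash)
  {BC}: card=120; try (B,nl_idx)→1200, (C,nl_idx)→1320, (C,hash)→1980, (B,merge)→2430, (C,merge)→2460, (B,hash)→2640 …(+2); best=1200 via (B,nl_idx)
  {CD}: card=1200; try (D,hash)→1920, (C,hash)→1920, (D,merge)→2040, (C,merge)→2040, (D,nl_idx)→2160, (C,nl_idx)→2160 …(+2); best=1920 via (D,hash)
  {ABC}: card=24000; try (A,merge)→6160, (A,hash)→8520, (A,nl_idx)→26280, (B,hash)→28880, (A,nl)→49200, (B,nl_idx)→218480 …(+2); best=6160 via (A,merge)
  {ACD}: card=240000; try (A,hash)→10320, (A,merge)→20320, (D,hash)→28160, (A,nl_idx)→252720, (D,merge)→387440, (D,nl_idx)→410480 …(+2); best=10320 via (A,hash)
  {BCD}: card=1200; try (D,hash)→3000, (D,merge)→3120, (D,nl_idx)→3240, (B,hash)→5520, (B,nl_idx)→12720, (D,nl)→15600 …(+2); best=3000 via (D,hash)
  {ABCD}: card=240000; try (A,hash)→11400, (A,merge)→21400, (D,hash)→31840, (B,hash)→252720, (A,nl_idx)→253800, (D,merge)→391120 …(+6); best=11400 via (A,hash)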